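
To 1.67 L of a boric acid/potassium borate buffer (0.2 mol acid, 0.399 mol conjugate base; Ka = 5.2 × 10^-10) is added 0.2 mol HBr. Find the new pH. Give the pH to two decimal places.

After neutralization: n(B(OH)3) = 0.4 mol, n(B(OH)4-) = 0.199 mol.
pKa = −log(5.2 × 10^-10) = 9.284
pH = pKa + log([A⁻]/[HA]) = 9.284 + log(0.199/0.4) = 9.284 -0.303

pH = 8.98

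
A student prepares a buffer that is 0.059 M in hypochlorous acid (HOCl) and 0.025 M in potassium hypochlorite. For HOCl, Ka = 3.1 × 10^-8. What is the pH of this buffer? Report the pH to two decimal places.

pH = 7.14

pKa = −log(3.1 × 10^-8) = 7.509
Henderson–Hasselbalch: pH = pKa + log([OCl-]/[HOCl]) = 7.509 + log(0.025/0.059)
pH = 7.509 + (-0.373) = 7.14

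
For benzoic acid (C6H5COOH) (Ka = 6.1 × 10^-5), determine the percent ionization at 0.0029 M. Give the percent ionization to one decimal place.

C6H5COOH ⇌ C6H5COO- + H+; let x = [H+] at equilibrium.
Ka = x²/(C₀ − x); solving the quadratic gives x = 3.91 × 10^-4 M.
Fraction ionized = 3.91 × 10^-4 / 0.0029 = 0.1348 → 13.5%

13.5%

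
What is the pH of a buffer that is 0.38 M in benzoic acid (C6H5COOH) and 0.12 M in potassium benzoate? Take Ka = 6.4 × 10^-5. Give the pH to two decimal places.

pH = 3.69

pKa = −log(6.4 × 10^-5) = 4.194
Using pH = pKa + log([base]/[acid]) with [base]/[acid] = 0.12/0.38:
pH = 4.194 + (-0.501) = 3.69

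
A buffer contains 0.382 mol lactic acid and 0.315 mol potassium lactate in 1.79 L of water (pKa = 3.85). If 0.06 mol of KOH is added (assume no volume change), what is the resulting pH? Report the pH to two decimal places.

OH- converts CH3CH(OH)COOH to CH3CH(OH)COO-: CH3CH(OH)COOH → 0.322 mol, CH3CH(OH)COO- → 0.375 mol.
pH = pKa + log(n_CH3CH(OH)COO-/n_CH3CH(OH)COOH) = 3.85 + log(0.375/0.322) = 3.85 + (+0.066)

pH = 3.92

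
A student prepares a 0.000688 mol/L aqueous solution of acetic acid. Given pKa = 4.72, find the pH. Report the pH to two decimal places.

pH = 3.98

CH3COOH ⇌ CH3COO- + H+
Ka = 10^(−4.72) = 1.91 × 10^-5
From the ICE table, Ka = [H+]²/(0.000688 − [H+]) = 1.91 × 10^-5.
The 5% rule fails; solving [H+]² + Ka·[H+] − Ka·C₀ = 0 exactly:
[H+] = [−1.91e-05 + √(1.91e-05² + 5.26e-08)]/2 = 1.05 × 10^-4 M
pH = −log(1.05 × 10^-4) = 3.98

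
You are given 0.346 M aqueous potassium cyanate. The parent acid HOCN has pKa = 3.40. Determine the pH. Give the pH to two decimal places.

pH = 8.47

OCN- is the conjugate base of the weak acid HOCN.
Ka = 10^(−3.40) = 3.98 × 10^-4
Kb = Kw/Ka = 1.0×10^-14 / 3.98 × 10^-4 = 2.51 × 10^-11
Let x = [OH-] at equilibrium. Kb = x²/(0.346 − x).
Since Kb ≪ C₀, x ≈ √(Kb·C₀) = 2.95 × 10^-6 M.
(x/C₀ = 0.00085% < 5%, so the approximation holds.)
pOH = −log(2.95 × 10^-6) = 5.53; pH = 14.00 − 5.53 = 8.47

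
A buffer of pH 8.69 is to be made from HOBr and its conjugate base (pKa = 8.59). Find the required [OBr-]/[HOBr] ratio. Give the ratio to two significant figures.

pH = pKa + log(r) ⇒ log(r) = 8.69 − 8.59 = +0.10
r = [OBr-]/[HOBr] = 10^(+0.10) = 1.26

ratio = 1.3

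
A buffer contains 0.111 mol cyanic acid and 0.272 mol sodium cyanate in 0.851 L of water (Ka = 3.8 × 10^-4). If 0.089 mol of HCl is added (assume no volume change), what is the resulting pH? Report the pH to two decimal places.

pH = 3.38

After neutralization: n(HOCN) = 0.2 mol, n(OCN-) = 0.183 mol.
pKa = −log(3.8 × 10^-4) = 3.420
pH = pKa + log([A⁻]/[HA]) = 3.420 + log(0.183/0.2) = 3.420 -0.039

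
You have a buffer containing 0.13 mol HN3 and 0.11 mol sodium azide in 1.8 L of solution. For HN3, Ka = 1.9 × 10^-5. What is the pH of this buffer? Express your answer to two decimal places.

pH = 4.65

pKa = −log(1.9 × 10^-5) = 4.721
pH = pKa + log([A⁻]/[HA]) = 4.721 + log(0.11/0.13)
pH = 4.721 + (-0.073) = 4.65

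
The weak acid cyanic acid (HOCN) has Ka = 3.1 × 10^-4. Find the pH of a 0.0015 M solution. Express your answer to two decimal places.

pH = 3.26

HOCN ⇌ OCN- + H+
Ka = x²/(0.0015 − x) = 3.1 × 10^-4
Here C₀/Ka ≈ 4.84, so the small-x approximation fails. Use the quadratic:
x = (−Ka + √(Ka² + 4·Ka·C₀))/2 = 5.44 × 10^-4 M
pH = −log[H+] = −log(5.44 × 10^-4) = 3.26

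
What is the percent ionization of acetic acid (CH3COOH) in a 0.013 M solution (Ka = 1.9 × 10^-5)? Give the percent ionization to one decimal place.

CH3COOH ⇌ CH3COO- + H+; let x = [H+] at equilibrium.
x ≈ √(Ka·C₀) = √(1.9 × 10^-5 × 0.013) = 4.97 × 10^-4 M
Fraction ionized = 4.97 × 10^-4 / 0.013 = 0.0382 → 3.8%

3.8%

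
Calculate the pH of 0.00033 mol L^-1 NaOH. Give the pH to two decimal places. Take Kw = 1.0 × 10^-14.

pH = 10.52

NaOH is a strong base; [OH-] = 0.00033 M.
pOH = -log(0.00033) = 3.48
pH = 14.00 - 3.48 = 10.52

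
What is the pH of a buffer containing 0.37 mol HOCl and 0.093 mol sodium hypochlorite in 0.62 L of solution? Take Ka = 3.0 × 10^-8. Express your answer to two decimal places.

pH = 6.92

pKa = −log(3.0 × 10^-8) = 7.523
Henderson–Hasselbalch: pH = pKa + log([OCl-]/[HOCl]) = 7.523 + log(0.093/0.37)
pH = 7.523 + (-0.600) = 6.92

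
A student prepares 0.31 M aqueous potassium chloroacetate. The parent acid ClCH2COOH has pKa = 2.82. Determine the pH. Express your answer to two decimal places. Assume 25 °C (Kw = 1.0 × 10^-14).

ClCH2COO- is the conjugate base of the weak acid ClCH2COOH.
Ka = 10^(−2.82) = 1.51 × 10^-3
Kb = Kw/Ka = 1.0×10^-14 / 1.51 × 10^-3 = 6.62 × 10^-12
Kb = [OH-]²/(0.31 − [OH-]) = 6.62 × 10^-12
Assume [OH-] ≪ 0.31: [OH-] ≈ √(6.62 × 10^-12 × 0.31) = 1.43 × 10^-6 M
([OH-]/C₀ = 0.00046% < 5%, so the approximation holds.)
pOH = 5.84, so pH = 14.00 − pOH = 8.16

pH = 8.16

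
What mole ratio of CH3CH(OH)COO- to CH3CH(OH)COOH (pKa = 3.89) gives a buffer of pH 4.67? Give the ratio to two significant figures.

pH = pKa + log(r) ⇒ log(r) = 4.67 − 3.89 = +0.78
r = [CH3CH(OH)COO-]/[CH3CH(OH)COOH] = 10^(+0.78) = 6.03

ratio = 6.0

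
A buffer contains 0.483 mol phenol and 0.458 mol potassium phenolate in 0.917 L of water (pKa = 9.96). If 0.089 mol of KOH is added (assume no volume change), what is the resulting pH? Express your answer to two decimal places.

pH = 10.10

OH- converts C6H5OH to C6H5O-: C6H5OH → 0.394 mol, C6H5O- → 0.547 mol.
Henderson–Hasselbalch with mole ratio 0.547/0.394: pH = 9.96 + (+0.142)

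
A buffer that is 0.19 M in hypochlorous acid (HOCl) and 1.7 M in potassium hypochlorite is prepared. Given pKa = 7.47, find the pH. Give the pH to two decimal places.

Henderson–Hasselbalch: pH = pKa + log([OCl-]/[HOCl]) = 7.47 + log(1.7/0.19)
pH = 7.47 + (+0.952) = 8.42

pH = 8.42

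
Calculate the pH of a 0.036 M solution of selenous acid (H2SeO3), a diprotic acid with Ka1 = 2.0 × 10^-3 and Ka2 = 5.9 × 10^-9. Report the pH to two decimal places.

pH = 2.12

Since Ka1 ≫ Ka2, the first ionization dominates [H+].
Ka1 = x²/(0.036 − x) = 2.0 × 10^-3
Solving the quadratic: x = (−Ka1 + √(Ka1² + 4·Ka1·C₀))/2 = 7.54 × 10^-3 M
pH = −log(7.54 × 10^-3) = 2.12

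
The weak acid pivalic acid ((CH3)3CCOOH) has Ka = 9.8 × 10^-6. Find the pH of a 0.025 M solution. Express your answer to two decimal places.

(CH3)3CCOOH ⇌ (CH3)3CCOO- + H+
Let x = [H+] at equilibrium. Ka = x²/(0.025 − x).
Neglecting x in the denominator: x = √(9.8 × 10^-6 × 0.025) = 4.95 × 10^-4 M
pH = −log[H+] = −log(4.95 × 10^-4) = 3.31

pH = 3.31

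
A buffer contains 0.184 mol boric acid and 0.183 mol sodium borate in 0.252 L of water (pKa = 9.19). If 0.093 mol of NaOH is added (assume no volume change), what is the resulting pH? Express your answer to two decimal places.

OH- converts B(OH)3 to B(OH)4-: B(OH)3 → 0.091 mol, B(OH)4- → 0.276 mol.
pH = pKa + log(n_B(OH)4-/n_B(OH)3) = 9.19 + log(0.276/0.091) = 9.19 + (+0.482)

pH = 9.67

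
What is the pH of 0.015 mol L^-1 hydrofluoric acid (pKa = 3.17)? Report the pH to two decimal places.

pH = 2.54

HF ⇌ F- + H+
Ka = 10^(−3.17) = 6.76 × 10^-4
From the ICE table, Ka = [H+]²/(0.015 − [H+]) = 6.76 × 10^-4.
The 5% rule fails; solving [H+]² + Ka·[H+] − Ka·C₀ = 0 exactly:
[H+] = [−0.000676 + √(0.000676² + 4.06e-05)]/2 = 2.86 × 10^-3 M
pH = −log[H+] = −log(2.86 × 10^-3) = 2.54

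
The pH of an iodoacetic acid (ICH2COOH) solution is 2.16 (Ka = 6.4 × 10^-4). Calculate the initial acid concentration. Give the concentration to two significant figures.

[H+] = 10^(-2.16) = 6.92 × 10^-3 M = x
Ka = x²/(C₀ − x) ⇒ C₀ = x + x²/Ka
C₀ = 6.92 × 10^-3 + (6.92 × 10^-3)²/(6.4 × 10^-4) = 8.17 × 10^-2 M

C₀ = 8.2 × 10^-2 M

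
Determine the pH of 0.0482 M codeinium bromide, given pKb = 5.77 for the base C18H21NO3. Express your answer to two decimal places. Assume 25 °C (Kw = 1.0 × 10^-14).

pH = 4.77

C18H22NO3+ is the conjugate acid of the weak base C18H21NO3.
Kb = 10^(−5.77) = 1.70 × 10^-6
Ka = Kw/Kb = 1.0×10^-14 / 1.70 × 10^-6 = 5.88 × 10^-9
Ka = x²/(0.0482 − x) = 5.88 × 10^-9
Assume x ≪ 0.0482: x ≈ √(5.88 × 10^-9 × 0.0482) = 1.68 × 10^-5 M
(x/C₀ = 0.035% < 5%, so the approximation holds.)
pH = −log(1.68 × 10^-5) = 4.77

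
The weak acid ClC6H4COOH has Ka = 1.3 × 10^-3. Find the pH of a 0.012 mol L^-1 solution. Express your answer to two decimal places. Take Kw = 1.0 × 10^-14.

ClC6H4COOH ⇌ ClC6H4COO- + H+
Ka = x²/(0.012 − x) = 1.3 × 10^-3
The 5% rule fails; solving x² + Ka·x − Ka·C₀ = 0 exactly:
x = (−Ka + √(Ka² + 4·Ka·C₀))/2 = 3.35 × 10^-3 M
pH = −log(3.35 × 10^-3) = 2.47

pH = 2.47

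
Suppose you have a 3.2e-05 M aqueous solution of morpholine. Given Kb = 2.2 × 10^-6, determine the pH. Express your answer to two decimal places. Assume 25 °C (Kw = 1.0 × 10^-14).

pH = 8.87

C4H8ONH + H2O ⇌ C4H8ONH2+ + OH-
Let x = [OH-] at equilibrium. Kb = x²/(3.2e-05 − x).
Here C₀/Kb ≈ 14.5, so the small-x approximation fails. Use the quadratic:
x = (−Kb + √(Kb² + 4·Kb·C₀))/2 = 7.36 × 10^-6 M
pOH = −log(7.36 × 10^-6) = 5.13; pH = 14.00 − 5.13 = 8.87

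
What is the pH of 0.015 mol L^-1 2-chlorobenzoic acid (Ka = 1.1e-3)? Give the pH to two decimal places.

pH = 2.45

ClC6H4COOH ⇌ ClC6H4COO- + H+
Let x = [H+] at equilibrium. Ka = x²/(0.015 − x).
x is not negligible relative to C₀; solve x² + 0.0011·x − 1.65e-05 = 0.
x = (−Ka + √(Ka² + 4·Ka·C₀))/2 = 3.55 × 10^-3 M
pH = −log[H+] = −log(3.55 × 10^-3) = 2.45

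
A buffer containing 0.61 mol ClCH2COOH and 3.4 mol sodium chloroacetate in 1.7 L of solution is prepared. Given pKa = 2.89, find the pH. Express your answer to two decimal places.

pH = 3.64

Henderson–Hasselbalch: pH = pKa + log([ClCH2COO-]/[ClCH2COOH]) = 2.89 + log(3.4/0.61)
pH = 2.89 + (+0.746) = 3.64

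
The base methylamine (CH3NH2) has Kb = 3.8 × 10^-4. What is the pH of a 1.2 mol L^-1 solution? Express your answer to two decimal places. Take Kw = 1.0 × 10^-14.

pH = 12.33

CH3NH2 + H2O ⇌ CH3NH3+ + OH-
Let x = [OH-] at equilibrium. Kb = x²/(1.2 − x).
Assume x ≪ 1.2: x ≈ √(3.8 × 10^-4 × 1.2) = 2.14 × 10^-2 M
pOH = −log(2.14 × 10^-2) = 1.67; pH = 14.00 − 1.67 = 12.33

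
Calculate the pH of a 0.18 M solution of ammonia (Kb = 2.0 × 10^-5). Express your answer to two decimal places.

NH3 + H2O ⇌ NH4+ + OH-
From the ICE table, Kb = [OH-]²/(0.18 − [OH-]) = 2.0 × 10^-5.
Assume [OH-] ≪ 0.18: [OH-] ≈ √(2.0 × 10^-5 × 0.18) = 1.90 × 10^-3 M
Check: 1.1% ionized — well under 5%, approximation valid.
pOH = −log(1.90 × 10^-3) = 2.72; pH = 14.00 − 2.72 = 11.28

pH = 11.28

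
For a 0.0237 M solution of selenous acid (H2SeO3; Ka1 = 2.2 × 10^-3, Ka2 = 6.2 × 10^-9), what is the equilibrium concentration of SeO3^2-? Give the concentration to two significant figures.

6.2 × 10^-9 M

First ionization gives [H+] ≈ [HSeO3-] = 6.20 × 10^-3 M.
Second step: Ka2 = [H+][SeO3^2-]/[HSeO3-] ≈ [SeO3^2-] (since [H+] ≈ [HSeO3-]).
So [SeO3^2-] ≈ Ka2.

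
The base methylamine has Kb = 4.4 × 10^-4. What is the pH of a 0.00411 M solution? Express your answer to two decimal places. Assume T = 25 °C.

pH = 11.06

CH3NH2 + H2O ⇌ CH3NH3+ + OH-
Kb = [OH-]²/(0.00411 − [OH-]) = 4.4 × 10^-4
Here C₀/Kb ≈ 9.34, so the small-[OH-] approximation fails. Use the quadratic:
[OH-] = [−0.00044 + √(0.00044² + 7.23e-06)]/2 = 1.14 × 10^-3 M
pOH = 2.94, so pH = 14.00 − pOH = 11.06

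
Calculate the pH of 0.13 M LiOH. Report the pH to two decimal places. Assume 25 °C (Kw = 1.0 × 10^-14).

LiOH is a strong base; [OH-] = 0.13 M.
pOH = -log(0.13) = 0.89
pH = 14.00 - 0.89 = 13.11

pH = 13.11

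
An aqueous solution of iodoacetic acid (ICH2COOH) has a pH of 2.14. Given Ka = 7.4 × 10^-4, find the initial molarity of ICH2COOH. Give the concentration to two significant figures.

C₀ = 7.8 × 10^-2 M

[H+] = 10^(-2.14) = 7.24 × 10^-3 M = x
Ka = x²/(C₀ − x) ⇒ C₀ = x + x²/Ka
C₀ = 7.24 × 10^-3 + (7.24 × 10^-3)²/(7.4 × 10^-4) = 7.81 × 10^-2 M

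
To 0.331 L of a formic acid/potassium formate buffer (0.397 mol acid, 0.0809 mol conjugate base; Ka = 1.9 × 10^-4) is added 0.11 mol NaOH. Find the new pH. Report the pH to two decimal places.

After neutralization: n(HCOOH) = 0.287 mol, n(HCOO-) = 0.191 mol.
pKa = −log(1.9 × 10^-4) = 3.721
Henderson–Hasselbalch with mole ratio 0.191/0.287: pH = 3.721 + (-0.177)

pH = 3.54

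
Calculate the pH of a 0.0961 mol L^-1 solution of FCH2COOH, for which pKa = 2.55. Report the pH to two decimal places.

FCH2COOH ⇌ FCH2COO- + H+
Ka = 10^(−2.55) = 2.82 × 10^-3
Ka = [H+]²/(0.0961 − [H+]) = 2.82 × 10^-3
The 5% rule fails; solving [H+]² + Ka·[H+] − Ka·C₀ = 0 exactly:
[H+] = [−0.00282 + √(0.00282² + 0.00108)]/2 = 1.51 × 10^-2 M
pH = −log(1.51 × 10^-2) = 1.82

pH = 1.82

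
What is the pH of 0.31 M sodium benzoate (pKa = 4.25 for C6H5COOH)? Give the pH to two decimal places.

C6H5COO- is the conjugate base of the weak acid C6H5COOH.
Ka = 10^(−4.25) = 5.62 × 10^-5
Kb = Kw/Ka = 1.0×10^-14 / 5.62 × 10^-5 = 1.78 × 10^-10
From the ICE table, Kb = [OH-]²/(0.31 − [OH-]) = 1.78 × 10^-10.
Neglecting [OH-] in the denominator: [OH-] = √(1.78 × 10^-10 × 0.31) = 7.43 × 10^-6 M
pOH = −log(7.43 × 10^-6) = 5.13; pH = 14.00 − 5.13 = 8.87

pH = 8.87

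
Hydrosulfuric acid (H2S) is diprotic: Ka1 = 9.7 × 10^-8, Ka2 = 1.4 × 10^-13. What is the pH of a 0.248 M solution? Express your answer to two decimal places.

pH = 3.81

Ka1 ≫ Ka2, so treat the first dissociation as the only significant source of H+.
Ka1 = x²/(0.248 − x) = 9.7 × 10^-8
x ≈ √(9.7 × 10^-8 × 0.248) = 1.55 × 10^-4 M
pH = −log(1.55 × 10^-4) = 3.81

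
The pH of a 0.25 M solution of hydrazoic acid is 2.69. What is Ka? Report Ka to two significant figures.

Ka = 1.7 × 10^-5

[H+] = 10^(-2.69) = 2.04 × 10^-3 M
At equilibrium [HA] = 0.25 − 2.04 × 10^-3 = 2.48 × 10^-1 M
Ka = [H+][A-]/[HA] = (2.04 × 10^-3)² / 2.48 × 10^-1 = 1.7 × 10^-5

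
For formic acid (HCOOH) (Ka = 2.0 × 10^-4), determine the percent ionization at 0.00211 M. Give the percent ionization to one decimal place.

HCOOH ⇌ HCOO- + H+; let x = [H+] at equilibrium.
Solve x² + 0.0002x − 4.22e-07 = 0 → x = 5.57 × 10^-4 M
% ionization = x/C₀ × 100% = 5.57 × 10^-4/0.00211 × 100% = 26.4%

26.4%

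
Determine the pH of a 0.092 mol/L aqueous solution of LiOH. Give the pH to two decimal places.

pH = 12.96

LiOH is a strong base; [OH-] = 0.092 M.
pOH = -log(0.092) = 1.04
pH = 14.00 - 1.04 = 12.96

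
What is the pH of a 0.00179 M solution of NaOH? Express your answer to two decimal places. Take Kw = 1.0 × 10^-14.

pH = 11.25

NaOH is a strong base; [OH-] = 0.00179 M.
pOH = -log(0.00179) = 2.75
pH = 14.00 - 2.75 = 11.25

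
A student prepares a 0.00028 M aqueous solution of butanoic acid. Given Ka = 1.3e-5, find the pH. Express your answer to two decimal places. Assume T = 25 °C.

pH = 4.27

CH3(CH2)2COOH ⇌ CH3(CH2)2COO- + H+
From the ICE table, Ka = [H+]²/(0.00028 − [H+]) = 1.3 × 10^-5.
[H+] is not negligible relative to C₀; solve [H+]² + 1.3e-05·[H+] − 3.64e-09 = 0.
[H+] = (−Ka + √(Ka² + 4·Ka·C₀))/2 = 5.42 × 10^-5 M
pH = −log[H+] = −log(5.42 × 10^-5) = 4.27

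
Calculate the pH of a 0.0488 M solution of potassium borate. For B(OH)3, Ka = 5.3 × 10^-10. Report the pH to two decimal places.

pH = 10.98

B(OH)4- is the conjugate base of the weak acid B(OH)3.
Kb = Kw/Ka = 1.0×10^-14 / 5.3 × 10^-10 = 1.89 × 10^-5
Let x = [OH-] at equilibrium. Kb = x²/(0.0488 − x).
Since Kb ≪ C₀, x ≈ √(Kb·C₀) = 9.60 × 10^-4 M.
pOH = 3.02, so pH = 14.00 − pOH = 10.98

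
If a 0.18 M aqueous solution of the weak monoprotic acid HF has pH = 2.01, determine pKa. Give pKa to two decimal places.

pKa = 3.25

[H+] = 10^(-2.01) = 9.77 × 10^-3 M
At equilibrium [HA] = 0.18 − 9.77 × 10^-3 = 1.70 × 10^-1 M
Ka = [H+][A-]/[HA] = (9.77 × 10^-3)² / 1.70 × 10^-1 = 5.61 × 10^-4
pKa = -log(5.61 × 10^-4) = 3.25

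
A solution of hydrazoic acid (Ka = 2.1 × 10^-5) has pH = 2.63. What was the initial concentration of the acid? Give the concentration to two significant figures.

C₀ = 2.6 × 10^-1 M

[H+] = 10^(-2.63) = 2.34 × 10^-3 M = x
Ka = x²/(C₀ − x) ⇒ C₀ = x + x²/Ka
C₀ = 2.34 × 10^-3 + (2.34 × 10^-3)²/(2.1 × 10^-5) = 2.63 × 10^-1 M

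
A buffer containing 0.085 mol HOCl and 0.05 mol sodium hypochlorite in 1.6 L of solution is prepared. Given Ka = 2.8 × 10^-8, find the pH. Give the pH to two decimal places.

pH = 7.32

pKa = −log(2.8 × 10^-8) = 7.553
Using pH = pKa + log([base]/[acid]) with [base]/[acid] = 0.05/0.085:
pH = 7.553 + (-0.230) = 7.32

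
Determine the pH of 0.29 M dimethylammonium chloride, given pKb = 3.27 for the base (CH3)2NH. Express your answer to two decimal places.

(CH3)2NH2+ is the conjugate acid of the weak base (CH3)2NH.
Kb = 10^(−3.27) = 5.37 × 10^-4
Ka = Kw/Kb = 1.0×10^-14 / 5.37 × 10^-4 = 1.86 × 10^-11
From the ICE table, Ka = x²/(0.29 − x) = 1.86 × 10^-11.
Neglecting x in the denominator: x = √(1.86 × 10^-11 × 0.29) = 2.32 × 10^-6 M
(x/C₀ = 0.0008% < 5%, so the approximation holds.)
pH = −log[H+] = −log(2.32 × 10^-6) = 5.63

pH = 5.63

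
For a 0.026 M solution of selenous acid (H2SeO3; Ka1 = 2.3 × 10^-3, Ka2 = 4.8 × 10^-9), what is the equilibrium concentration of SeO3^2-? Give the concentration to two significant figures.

First ionization gives [H+] ≈ [HSeO3-] = 6.67 × 10^-3 M.
Second step: Ka2 = [H+][SeO3^2-]/[HSeO3-] ≈ [SeO3^2-] (since [H+] ≈ [HSeO3-]).
So [SeO3^2-] ≈ Ka2.

4.8 × 10^-9 M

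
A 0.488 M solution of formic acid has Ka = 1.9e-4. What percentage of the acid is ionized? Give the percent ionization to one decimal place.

HCOOH ⇌ HCOO- + H+; let x = [H+] at equilibrium.
x ≈ √(Ka·C₀) = √(1.9 × 10^-4 × 0.488) = 9.63 × 10^-3 M
Fraction ionized = 9.63 × 10^-3 / 0.488 = 0.0197 → 2.0%

2.0%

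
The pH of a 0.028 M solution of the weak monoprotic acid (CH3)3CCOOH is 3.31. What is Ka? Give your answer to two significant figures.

Ka = 8.7 × 10^-6

[H+] = 10^(-3.31) = 4.90 × 10^-4 M
At equilibrium [HA] = 0.028 − 4.90 × 10^-4 = 2.75 × 10^-2 M
Ka = [H+][A-]/[HA] = (4.90 × 10^-4)² / 2.75 × 10^-2 = 8.7 × 10^-6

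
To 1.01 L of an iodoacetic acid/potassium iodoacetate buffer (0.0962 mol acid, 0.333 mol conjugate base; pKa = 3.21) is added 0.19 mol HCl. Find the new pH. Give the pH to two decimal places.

After neutralization: n(ICH2COOH) = 0.286 mol, n(ICH2COO-) = 0.143 mol.
pH = pKa + log(n_ICH2COO-/n_ICH2COOH) = 3.21 + log(0.143/0.286) = 3.21 + (-0.301)

pH = 2.91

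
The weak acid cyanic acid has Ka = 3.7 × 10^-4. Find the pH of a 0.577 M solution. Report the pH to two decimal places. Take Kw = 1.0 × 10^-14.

pH = 1.84

HOCN ⇌ OCN- + H+
From the ICE table, Ka = [H+]²/(0.577 − [H+]) = 3.7 × 10^-4.
Since Ka ≪ C₀, [H+] ≈ √(Ka·C₀) = 1.46 × 10^-2 M.
Check: 2.5% ionized — well under 5%, approximation valid.
pH = −log[H+] = −log(1.46 × 10^-2) = 1.84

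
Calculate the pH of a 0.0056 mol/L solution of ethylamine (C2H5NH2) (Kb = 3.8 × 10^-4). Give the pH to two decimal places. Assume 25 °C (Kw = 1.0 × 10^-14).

pH = 11.11

C2H5NH2 + H2O ⇌ C2H5NH3+ + OH-
Kb = x²/(0.0056 − x) = 3.8 × 10^-4
x is not negligible relative to C₀; solve x² + 0.00038·x − 2.13e-06 = 0.
x = [−0.00038 + √(0.00038² + 8.51e-06)]/2 = 1.28 × 10^-3 M
pOH = −log(1.28 × 10^-3) = 2.89; pH = 14.00 − 2.89 = 11.11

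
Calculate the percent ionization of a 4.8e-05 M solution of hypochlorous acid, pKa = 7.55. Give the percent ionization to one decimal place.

HOCl ⇌ OCl- + H+; let x = [H+] at equilibrium.
Ka = 10^(−7.55) = 2.82 × 10^-8
x ≈ √(Ka·C₀) = √(2.82 × 10^-8 × 4.8e-05) = 1.16 × 10^-6 M
Fraction ionized = 1.16 × 10^-6 / 4.8e-05 = 0.0242 → 2.4%

2.4%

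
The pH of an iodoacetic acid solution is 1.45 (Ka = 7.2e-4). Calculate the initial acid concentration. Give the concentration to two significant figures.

[H+] = 10^(-1.45) = 3.55 × 10^-2 M = x
Ka = x²/(C₀ − x) ⇒ C₀ = x + x²/Ka
C₀ = 3.55 × 10^-2 + (3.55 × 10^-2)²/(7.2 × 10^-4) = 1.79 M

C₀ = 1.8 M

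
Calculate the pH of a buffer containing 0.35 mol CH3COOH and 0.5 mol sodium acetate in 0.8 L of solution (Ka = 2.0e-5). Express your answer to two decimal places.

pH = 4.85

pKa = −log(2.0 × 10^-5) = 4.699
pH = pKa + log([A⁻]/[HA]) = 4.699 + log(0.5/0.35)
pH = 4.699 + (+0.155) = 4.85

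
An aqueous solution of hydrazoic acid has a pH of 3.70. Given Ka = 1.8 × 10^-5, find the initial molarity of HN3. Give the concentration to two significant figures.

[H+] = 10^(-3.70) = 2.00 × 10^-4 M = x
Ka = x²/(C₀ − x) ⇒ C₀ = x + x²/Ka
C₀ = 2.00 × 10^-4 + (2.00 × 10^-4)²/(1.8 × 10^-5) = 2.42 × 10^-3 M

C₀ = 2.4 × 10^-3 M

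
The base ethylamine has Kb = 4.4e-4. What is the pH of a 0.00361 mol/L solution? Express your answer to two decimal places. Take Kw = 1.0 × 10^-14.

C2H5NH2 + H2O ⇌ C2H5NH3+ + OH-
From the ICE table, Kb = [OH-]²/(0.00361 − [OH-]) = 4.4 × 10^-4.
The 5% rule fails; solving [OH-]² + Kb·[OH-] − Kb·C₀ = 0 exactly:
[OH-] = (−Kb + √(Kb² + 4·Kb·C₀))/2 = 1.06 × 10^-3 M
pOH = 2.97, so pH = 14.00 − pOH = 11.03

pH = 11.03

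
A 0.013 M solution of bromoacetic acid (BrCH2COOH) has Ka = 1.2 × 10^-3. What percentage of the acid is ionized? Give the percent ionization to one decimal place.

BrCH2COOH ⇌ BrCH2COO- + H+; let x = [H+] at equilibrium.
Ka = x²/(C₀ − x); solving the quadratic gives x = 3.39 × 10^-3 M.
Fraction ionized = 3.39 × 10^-3 / 0.013 = 0.2608 → 26.1%

26.1%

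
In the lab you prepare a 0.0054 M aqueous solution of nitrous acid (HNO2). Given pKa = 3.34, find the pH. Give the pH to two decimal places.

pH = 2.87

HNO2 ⇌ NO2- + H+
Ka = 10^(−3.34) = 4.57 × 10^-4
Ka = [H+]²/(0.0054 − [H+]) = 4.57 × 10^-4
[H+] is not negligible relative to C₀; solve [H+]² + 0.000457·[H+] − 2.47e-06 = 0.
[H+] = [−0.000457 + √(0.000457² + 9.87e-06)]/2 = 1.36 × 10^-3 M
pH = −log[H+] = −log(1.36 × 10^-3) = 2.87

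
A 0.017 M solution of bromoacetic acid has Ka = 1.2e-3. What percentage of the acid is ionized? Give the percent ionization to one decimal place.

23.3%

BrCH2COOH ⇌ BrCH2COO- + H+; let x = [H+] at equilibrium.
Ka = x²/(C₀ − x); solving the quadratic gives x = 3.96 × 10^-3 M.
% ionization = x/C₀ × 100% = 3.96 × 10^-3/0.017 × 100% = 23.3%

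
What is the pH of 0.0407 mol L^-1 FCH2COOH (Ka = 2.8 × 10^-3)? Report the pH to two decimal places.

FCH2COOH ⇌ FCH2COO- + H+
Ka = x²/(0.0407 − x) = 2.8 × 10^-3
Here C₀/Ka ≈ 14.5, so the small-x approximation fails. Use the quadratic:
x = (−Ka + √(Ka² + 4·Ka·C₀))/2 = 9.37 × 10^-3 M
pH = −log(9.37 × 10^-3) = 2.03

pH = 2.03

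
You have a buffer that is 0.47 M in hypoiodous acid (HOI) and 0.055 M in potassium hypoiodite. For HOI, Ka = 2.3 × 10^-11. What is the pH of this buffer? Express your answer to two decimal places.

pKa = −log(2.3 × 10^-11) = 10.638
pH = pKa + log([A⁻]/[HA]) = 10.638 + log(0.055/0.47)
pH = 10.638 + (-0.932) = 9.71

pH = 9.71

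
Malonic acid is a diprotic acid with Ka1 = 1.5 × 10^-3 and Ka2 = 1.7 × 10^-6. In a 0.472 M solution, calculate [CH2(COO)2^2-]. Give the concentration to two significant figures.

First ionization gives [H+] ≈ [CH2(COOH)COO-] = 2.59 × 10^-2 M.
Second step: Ka2 = [H+][CH2(COO)2^2-]/[CH2(COOH)COO-] ≈ [CH2(COO)2^2-] (since [H+] ≈ [CH2(COOH)COO-]).
So [CH2(COO)2^2-] ≈ Ka2.

1.7 × 10^-6 M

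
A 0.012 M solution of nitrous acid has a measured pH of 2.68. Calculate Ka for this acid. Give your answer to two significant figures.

[H+] = 10^(-2.68) = 2.09 × 10^-3 M
At equilibrium [HA] = 0.012 − 2.09 × 10^-3 = 9.91 × 10^-3 M
Ka = [H+][A-]/[HA] = (2.09 × 10^-3)² / 9.91 × 10^-3 = 4.4 × 10^-4

Ka = 4.4 × 10^-4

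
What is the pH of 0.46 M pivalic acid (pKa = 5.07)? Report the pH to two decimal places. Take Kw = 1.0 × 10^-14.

pH = 2.70

(CH3)3CCOOH ⇌ (CH3)3CCOO- + H+
Ka = 10^(−5.07) = 8.51 × 10^-6
Let x = [H+] at equilibrium. Ka = x²/(0.46 − x).
Since Ka ≪ C₀, x ≈ √(Ka·C₀) = 1.98 × 10^-3 M.
Check: 0.43% ionized — well under 5%, approximation valid.
pH = −log(1.98 × 10^-3) = 2.70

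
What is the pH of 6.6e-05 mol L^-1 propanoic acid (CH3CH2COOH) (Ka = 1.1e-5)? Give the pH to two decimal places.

CH3CH2COOH ⇌ CH3CH2COO- + H+
From the ICE table, Ka = [H+]²/(6.6e-05 − [H+]) = 1.1 × 10^-5.
The 5% rule fails; solving [H+]² + Ka·[H+] − Ka·C₀ = 0 exactly:
[H+] = [−1.1e-05 + √(1.1e-05² + 2.9e-09)]/2 = 2.20 × 10^-5 M
pH = −log[H+] = −log(2.20 × 10^-5) = 4.66

pH = 4.66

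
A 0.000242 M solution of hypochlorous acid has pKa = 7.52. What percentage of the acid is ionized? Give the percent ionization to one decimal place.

1.1%

HOCl ⇌ OCl- + H+; let x = [H+] at equilibrium.
Ka = 10^(−7.52) = 3.02 × 10^-8
x ≈ √(Ka·C₀) = √(3.02 × 10^-8 × 0.000242) = 2.70 × 10^-6 M
Fraction ionized = 2.70 × 10^-6 / 0.000242 = 0.0112 → 1.1%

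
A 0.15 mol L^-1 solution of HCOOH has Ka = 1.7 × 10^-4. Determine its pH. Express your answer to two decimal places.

pH = 2.30

HCOOH ⇌ HCOO- + H+
From the ICE table, Ka = [H+]²/(0.15 − [H+]) = 1.7 × 10^-4.
Neglecting [H+] in the denominator: [H+] = √(1.7 × 10^-4 × 0.15) = 5.05 × 10^-3 M
pH = −log(5.05 × 10^-3) = 2.30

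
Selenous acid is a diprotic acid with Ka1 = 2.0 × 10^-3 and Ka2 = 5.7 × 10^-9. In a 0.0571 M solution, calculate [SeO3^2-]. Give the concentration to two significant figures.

5.7 × 10^-9 M

First ionization gives [H+] ≈ [HSeO3-] = 9.73 × 10^-3 M.
Second step: Ka2 = [H+][SeO3^2-]/[HSeO3-] ≈ [SeO3^2-] (since [H+] ≈ [HSeO3-]).
So [SeO3^2-] ≈ Ka2.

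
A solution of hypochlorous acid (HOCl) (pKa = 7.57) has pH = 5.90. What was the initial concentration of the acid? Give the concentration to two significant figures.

C₀ = 6.0 × 10^-5 M

[H+] = 10^(-5.90) = 1.26 × 10^-6 M = x
Ka = 10^(−7.57) = 2.69 × 10^-8
Ka = x²/(C₀ − x) ⇒ C₀ = x + x²/Ka
C₀ = 1.26 × 10^-6 + (1.26 × 10^-6)²/(2.69 × 10^-8) = 6.03 × 10^-5 M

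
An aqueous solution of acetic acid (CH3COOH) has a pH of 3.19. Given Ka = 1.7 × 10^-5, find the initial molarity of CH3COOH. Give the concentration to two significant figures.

C₀ = 2.5 × 10^-2 M

[H+] = 10^(-3.19) = 6.46 × 10^-4 M = x
Ka = x²/(C₀ − x) ⇒ C₀ = x + x²/Ka
C₀ = 6.46 × 10^-4 + (6.46 × 10^-4)²/(1.7 × 10^-5) = 2.52 × 10^-2 M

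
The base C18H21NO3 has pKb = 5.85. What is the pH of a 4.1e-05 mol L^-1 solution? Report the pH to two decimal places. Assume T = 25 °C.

C18H21NO3 + H2O ⇌ C18H22NO3+ + OH-
Kb = 10^(−5.85) = 1.41 × 10^-6
From the ICE table, Kb = [OH-]²/(4.1e-05 − [OH-]) = 1.41 × 10^-6.
[OH-] is not negligible relative to C₀; solve [OH-]² + 1.41e-06·[OH-] − 5.78e-11 = 0.
[OH-] = [−1.41e-06 + √(1.41e-06² + 2.31e-10)]/2 = 6.93 × 10^-6 M
pOH = −log(6.93 × 10^-6) = 5.16; pH = 14.00 − 5.16 = 8.84

pH = 8.84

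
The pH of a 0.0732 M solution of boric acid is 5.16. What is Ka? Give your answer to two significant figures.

[H+] = 10^(-5.16) = 6.92 × 10^-6 M
At equilibrium [HA] = 0.0732 − 6.92 × 10^-6 = 7.32 × 10^-2 M
Ka = [H+][A-]/[HA] = (6.92 × 10^-6)² / 7.32 × 10^-2 = 6.5 × 10^-10

Ka = 6.5 × 10^-10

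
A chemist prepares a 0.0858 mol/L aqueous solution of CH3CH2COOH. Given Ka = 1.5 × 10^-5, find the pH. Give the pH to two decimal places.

pH = 2.95

CH3CH2COOH ⇌ CH3CH2COO- + H+
Ka = x²/(0.0858 − x) = 1.5 × 10^-5
Neglecting x in the denominator: x = √(1.5 × 10^-5 × 0.0858) = 1.13 × 10^-3 M
(x/C₀ = 1.3% < 5%, so the approximation holds.)
pH = −log[H+] = −log(1.13 × 10^-3) = 2.95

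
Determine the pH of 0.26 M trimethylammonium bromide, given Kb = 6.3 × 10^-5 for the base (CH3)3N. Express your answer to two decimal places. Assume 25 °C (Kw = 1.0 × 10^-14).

(CH3)3NH+ is the conjugate acid of the weak base (CH3)3N.
Ka = Kw/Kb = 1.0×10^-14 / 6.3 × 10^-5 = 1.59 × 10^-10
Ka = [H+]²/(0.26 − [H+]) = 1.59 × 10^-10
Assume [H+] ≪ 0.26: [H+] ≈ √(1.59 × 10^-10 × 0.26) = 6.43 × 10^-6 M
pH = −log(6.43 × 10^-6) = 5.19

pH = 5.19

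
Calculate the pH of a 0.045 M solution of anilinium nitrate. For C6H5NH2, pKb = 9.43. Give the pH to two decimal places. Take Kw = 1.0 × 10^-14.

pH = 2.96

C6H5NH3+ is the conjugate acid of the weak base C6H5NH2.
Kb = 10^(−9.43) = 3.72 × 10^-10
Ka = Kw/Kb = 1.0×10^-14 / 3.72 × 10^-10 = 2.69 × 10^-5
From the ICE table, Ka = x²/(0.045 − x) = 2.69 × 10^-5.
Neglecting x in the denominator: x = √(2.69 × 10^-5 × 0.045) = 1.10 × 10^-3 M
pH = −log(1.10 × 10^-3) = 2.96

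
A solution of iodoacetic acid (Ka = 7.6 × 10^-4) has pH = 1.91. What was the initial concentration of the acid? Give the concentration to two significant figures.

C₀ = 2.1 × 10^-1 M

[H+] = 10^(-1.91) = 1.23 × 10^-2 M = x
Ka = x²/(C₀ − x) ⇒ C₀ = x + x²/Ka
C₀ = 1.23 × 10^-2 + (1.23 × 10^-2)²/(7.6 × 10^-4) = 2.11 × 10^-1 M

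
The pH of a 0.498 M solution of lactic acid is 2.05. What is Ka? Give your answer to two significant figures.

[H+] = 10^(-2.05) = 8.91 × 10^-3 M
At equilibrium [HA] = 0.498 − 8.91 × 10^-3 = 4.89 × 10^-1 M
Ka = [H+][A-]/[HA] = (8.91 × 10^-3)² / 4.89 × 10^-1 = 1.6 × 10^-4

Ka = 1.6 × 10^-4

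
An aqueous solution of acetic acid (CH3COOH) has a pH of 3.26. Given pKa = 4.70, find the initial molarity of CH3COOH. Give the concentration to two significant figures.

C₀ = 1.6 × 10^-2 M

[H+] = 10^(-3.26) = 5.50 × 10^-4 M = x
Ka = 10^(−4.70) = 2.00 × 10^-5
Ka = x²/(C₀ − x) ⇒ C₀ = x + x²/Ka
C₀ = 5.50 × 10^-4 + (5.50 × 10^-4)²/(2.00 × 10^-5) = 1.57 × 10^-2 M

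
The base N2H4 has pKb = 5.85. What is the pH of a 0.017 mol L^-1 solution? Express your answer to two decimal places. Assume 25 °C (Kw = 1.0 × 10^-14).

N2H4 + H2O ⇌ N2H5+ + OH-
Kb = 10^(−5.85) = 1.41 × 10^-6
From the ICE table, Kb = x²/(0.017 − x) = 1.41 × 10^-6.
Assume x ≪ 0.017: x ≈ √(1.41 × 10^-6 × 0.017) = 1.55 × 10^-4 M
pOH = −log(1.55 × 10^-4) = 3.81; pH = 14.00 − 3.81 = 10.19

pH = 10.19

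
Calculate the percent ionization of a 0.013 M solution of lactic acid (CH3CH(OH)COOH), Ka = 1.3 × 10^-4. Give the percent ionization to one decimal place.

CH3CH(OH)COOH ⇌ CH3CH(OH)COO- + H+; let x = [H+] at equilibrium.
Ka = x²/(C₀ − x); solving the quadratic gives x = 1.24 × 10^-3 M.
Fraction ionized = 1.24 × 10^-3 / 0.013 = 0.0954 → 9.5%

9.5%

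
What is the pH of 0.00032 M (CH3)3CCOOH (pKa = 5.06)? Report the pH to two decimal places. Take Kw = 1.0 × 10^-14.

pH = 4.31

(CH3)3CCOOH ⇌ (CH3)3CCOO- + H+
Ka = 10^(−5.06) = 8.71 × 10^-6
From the ICE table, Ka = x²/(0.00032 − x) = 8.71 × 10^-6.
Here C₀/Ka ≈ 36.7, so the small-x approximation fails. Use the quadratic:
x = (−Ka + √(Ka² + 4·Ka·C₀))/2 = 4.86 × 10^-5 M
pH = −log(4.86 × 10^-5) = 4.31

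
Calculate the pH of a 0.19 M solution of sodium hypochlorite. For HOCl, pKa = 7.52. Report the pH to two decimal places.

OCl- is the conjugate base of the weak acid HOCl.
Ka = 10^(−7.52) = 3.02 × 10^-8
Kb = Kw/Ka = 1.0×10^-14 / 3.02 × 10^-8 = 3.31 × 10^-7
Kb = [OH-]²/(0.19 − [OH-]) = 3.31 × 10^-7
Since Kb ≪ C₀, [OH-] ≈ √(Kb·C₀) = 2.51 × 10^-4 M.
pOH = 3.60, so pH = 14.00 − pOH = 10.40

pH = 10.40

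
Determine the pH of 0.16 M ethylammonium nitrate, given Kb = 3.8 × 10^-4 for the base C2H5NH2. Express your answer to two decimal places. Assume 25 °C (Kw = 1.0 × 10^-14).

C2H5NH3+ is the conjugate acid of the weak base C2H5NH2.
Ka = Kw/Kb = 1.0×10^-14 / 3.8 × 10^-4 = 2.63 × 10^-11
From the ICE table, Ka = x²/(0.16 − x) = 2.63 × 10^-11.
Since Ka ≪ C₀, x ≈ √(Ka·C₀) = 2.05 × 10^-6 M.
Check: 0.0013% ionized — well under 5%, approximation valid.
pH = −log[H+] = −log(2.05 × 10^-6) = 5.69

pH = 5.69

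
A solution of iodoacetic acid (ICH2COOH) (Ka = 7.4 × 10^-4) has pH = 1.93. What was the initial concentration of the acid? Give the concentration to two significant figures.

[H+] = 10^(-1.93) = 1.17 × 10^-2 M = x
Ka = x²/(C₀ − x) ⇒ C₀ = x + x²/Ka
C₀ = 1.17 × 10^-2 + (1.17 × 10^-2)²/(7.4 × 10^-4) = 1.97 × 10^-1 M

C₀ = 2.0 × 10^-1 M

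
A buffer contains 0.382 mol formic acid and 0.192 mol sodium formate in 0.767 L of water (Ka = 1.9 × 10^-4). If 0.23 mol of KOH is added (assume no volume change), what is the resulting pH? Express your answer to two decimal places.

After neutralization: n(HCOOH) = 0.152 mol, n(HCOO-) = 0.422 mol.
pKa = −log(1.9 × 10^-4) = 3.721
pH = pKa + log([A⁻]/[HA]) = 3.721 + log(0.422/0.152) = 3.721 +0.443

pH = 4.16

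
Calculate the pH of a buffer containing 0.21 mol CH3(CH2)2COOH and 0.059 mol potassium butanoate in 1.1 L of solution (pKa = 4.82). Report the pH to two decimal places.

pH = pKa + log([A⁻]/[HA]) = 4.82 + log(0.059/0.21)
pH = 4.82 + (-0.551) = 4.27

pH = 4.27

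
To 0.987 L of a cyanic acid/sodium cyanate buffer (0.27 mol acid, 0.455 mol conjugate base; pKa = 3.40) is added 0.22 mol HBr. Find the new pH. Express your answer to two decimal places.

Added H+ converts OCN- to HOCN: HOCN → 0.49 mol, OCN- → 0.235 mol.
pH = pKa + log(n_OCN-/n_HOCN) = 3.40 + log(0.235/0.49) = 3.40 + (-0.319)

pH = 3.08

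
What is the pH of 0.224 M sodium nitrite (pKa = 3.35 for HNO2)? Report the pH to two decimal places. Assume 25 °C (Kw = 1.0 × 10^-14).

pH = 8.35

NO2- is the conjugate base of the weak acid HNO2.
Ka = 10^(−3.35) = 4.47 × 10^-4
Kb = Kw/Ka = 1.0×10^-14 / 4.47 × 10^-4 = 2.24 × 10^-11
From the ICE table, Kb = x²/(0.224 − x) = 2.24 × 10^-11.
Since Kb ≪ C₀, x ≈ √(Kb·C₀) = 2.24 × 10^-6 M.
Check: 0.001% ionized — well under 5%, approximation valid.
pOH = −log(2.24 × 10^-6) = 5.65; pH = 14.00 − 5.65 = 8.35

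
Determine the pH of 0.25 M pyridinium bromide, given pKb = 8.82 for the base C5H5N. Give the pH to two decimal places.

C5H5NH+ is the conjugate acid of the weak base C5H5N.
Kb = 10^(−8.82) = 1.51 × 10^-9
Ka = Kw/Kb = 1.0×10^-14 / 1.51 × 10^-9 = 6.62 × 10^-6
From the ICE table, Ka = [H+]²/(0.25 − [H+]) = 6.62 × 10^-6.
Assume [H+] ≪ 0.25: [H+] ≈ √(6.62 × 10^-6 × 0.25) = 1.29 × 10^-3 M
pH = −log(1.29 × 10^-3) = 2.89

pH = 2.89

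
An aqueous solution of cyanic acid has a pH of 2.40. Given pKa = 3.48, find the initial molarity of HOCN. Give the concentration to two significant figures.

C₀ = 5.2 × 10^-2 M

[H+] = 10^(-2.40) = 3.98 × 10^-3 M = x
Ka = 10^(−3.48) = 3.31 × 10^-4
Ka = x²/(C₀ − x) ⇒ C₀ = x + x²/Ka
C₀ = 3.98 × 10^-3 + (3.98 × 10^-3)²/(3.31 × 10^-4) = 5.18 × 10^-2 M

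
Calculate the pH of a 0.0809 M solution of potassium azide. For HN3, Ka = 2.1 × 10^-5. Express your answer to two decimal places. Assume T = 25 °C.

N3- is the conjugate base of the weak acid HN3.
Kb = Kw/Ka = 1.0×10^-14 / 2.1 × 10^-5 = 4.76 × 10^-10
Kb = x²/(0.0809 − x) = 4.76 × 10^-10
Since Kb ≪ C₀, x ≈ √(Kb·C₀) = 6.21 × 10^-6 M.
pOH = −log(6.21 × 10^-6) = 5.21; pH = 14.00 − 5.21 = 8.79

pH = 8.79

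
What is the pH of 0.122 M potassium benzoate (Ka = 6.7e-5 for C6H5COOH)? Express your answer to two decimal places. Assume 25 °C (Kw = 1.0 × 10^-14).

C6H5COO- is the conjugate base of the weak acid C6H5COOH.
Kb = Kw/Ka = 1.0×10^-14 / 6.7 × 10^-5 = 1.49 × 10^-10
From the ICE table, Kb = [OH-]²/(0.122 − [OH-]) = 1.49 × 10^-10.
Since Kb ≪ C₀, [OH-] ≈ √(Kb·C₀) = 4.26 × 10^-6 M.
pOH = −log(4.26 × 10^-6) = 5.37; pH = 14.00 − 5.37 = 8.63

pH = 8.63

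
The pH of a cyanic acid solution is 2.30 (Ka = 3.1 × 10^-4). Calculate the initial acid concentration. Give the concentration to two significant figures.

[H+] = 10^(-2.30) = 5.01 × 10^-3 M = x
Ka = x²/(C₀ − x) ⇒ C₀ = x + x²/Ka
C₀ = 5.01 × 10^-3 + (5.01 × 10^-3)²/(3.1 × 10^-4) = 8.60 × 10^-2 M

C₀ = 8.6 × 10^-2 M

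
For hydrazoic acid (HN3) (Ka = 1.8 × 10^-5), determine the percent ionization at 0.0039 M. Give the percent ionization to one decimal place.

6.6%

HN3 ⇌ N3- + H+; let x = [H+] at equilibrium.
Solve x² + 1.8e-05x − 7.02e-08 = 0 → x = 2.56 × 10^-4 M
Fraction ionized = 2.56 × 10^-4 / 0.0039 = 0.0656 → 6.6%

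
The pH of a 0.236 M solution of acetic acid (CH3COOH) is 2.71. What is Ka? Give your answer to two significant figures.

[H+] = 10^(-2.71) = 1.95 × 10^-3 M
At equilibrium [HA] = 0.236 − 1.95 × 10^-3 = 2.34 × 10^-1 M
Ka = [H+][A-]/[HA] = (1.95 × 10^-3)² / 2.34 × 10^-1 = 1.6 × 10^-5

Ka = 1.6 × 10^-5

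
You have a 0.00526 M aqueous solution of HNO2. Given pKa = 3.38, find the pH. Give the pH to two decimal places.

pH = 2.89

HNO2 ⇌ NO2- + H+
Ka = 10^(−3.38) = 4.17 × 10^-4
Ka = x²/(0.00526 − x) = 4.17 × 10^-4
x is not negligible relative to C₀; solve x² + 0.000417·x − 2.19e-06 = 0.
x = (−Ka + √(Ka² + 4·Ka·C₀))/2 = 1.29 × 10^-3 M
pH = −log[H+] = −log(1.29 × 10^-3) = 2.89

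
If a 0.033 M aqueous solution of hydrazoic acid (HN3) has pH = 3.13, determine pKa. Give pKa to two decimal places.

[H+] = 10^(-3.13) = 7.41 × 10^-4 M
At equilibrium [HA] = 0.033 − 7.41 × 10^-4 = 3.23 × 10^-2 M
Ka = [H+][A-]/[HA] = (7.41 × 10^-4)² / 3.23 × 10^-2 = 1.70 × 10^-5
pKa = -log(1.70 × 10^-5) = 4.77

pKa = 4.77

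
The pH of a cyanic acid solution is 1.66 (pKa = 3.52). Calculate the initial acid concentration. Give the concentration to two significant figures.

[H+] = 10^(-1.66) = 2.19 × 10^-2 M = x
Ka = 10^(−3.52) = 3.02 × 10^-4
Ka = x²/(C₀ − x) ⇒ C₀ = x + x²/Ka
C₀ = 2.19 × 10^-2 + (2.19 × 10^-2)²/(3.02 × 10^-4) = 1.61 M

C₀ = 1.6 M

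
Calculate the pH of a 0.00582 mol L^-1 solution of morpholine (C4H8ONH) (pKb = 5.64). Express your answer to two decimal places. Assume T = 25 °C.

pH = 10.06

C4H8ONH + H2O ⇌ C4H8ONH2+ + OH-
Kb = 10^(−5.64) = 2.29 × 10^-6
From the ICE table, Kb = x²/(0.00582 − x) = 2.29 × 10^-6.
Assume x ≪ 0.00582: x ≈ √(2.29 × 10^-6 × 0.00582) = 1.15 × 10^-4 M
pOH = 3.94, so pH = 14.00 − pOH = 10.06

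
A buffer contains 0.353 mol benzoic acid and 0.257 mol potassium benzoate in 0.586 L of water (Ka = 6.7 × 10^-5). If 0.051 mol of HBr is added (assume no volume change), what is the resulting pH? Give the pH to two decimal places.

pH = 3.88

After neutralization: n(C6H5COOH) = 0.404 mol, n(C6H5COO-) = 0.206 mol.
pKa = −log(6.7 × 10^-5) = 4.174
pH = pKa + log(n_C6H5COO-/n_C6H5COOH) = 4.174 + log(0.206/0.404) = 4.174 + (-0.293)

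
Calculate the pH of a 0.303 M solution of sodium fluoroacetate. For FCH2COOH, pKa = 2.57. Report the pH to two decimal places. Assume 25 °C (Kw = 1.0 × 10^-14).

pH = 8.03

FCH2COO- is the conjugate base of the weak acid FCH2COOH.
Ka = 10^(−2.57) = 2.69 × 10^-3
Kb = Kw/Ka = 1.0×10^-14 / 2.69 × 10^-3 = 3.72 × 10^-12
Let x = [OH-] at equilibrium. Kb = x²/(0.303 − x).
Neglecting x in the denominator: x = √(3.72 × 10^-12 × 0.303) = 1.06 × 10^-6 M
(x/C₀ = 0.00035% < 5%, so the approximation holds.)
pOH = 5.97, so pH = 14.00 − pOH = 8.03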